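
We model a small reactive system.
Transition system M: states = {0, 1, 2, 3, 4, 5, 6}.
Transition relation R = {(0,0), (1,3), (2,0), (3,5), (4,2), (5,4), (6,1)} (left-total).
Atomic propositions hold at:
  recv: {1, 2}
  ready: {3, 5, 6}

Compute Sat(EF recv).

{1, 2, 3, 4, 5, 6}

EF recv: least fixpoint, start Z0 = {1, 2}, add states with some successor in Z. Z1 = {1, 2, 4, 6}; Z2 = {1, 2, 4, 5, 6}; Z3 = {1, 2, 3, 4, 5, 6}; fixed.
Sat(EF recv) = {1, 2, 3, 4, 5, 6}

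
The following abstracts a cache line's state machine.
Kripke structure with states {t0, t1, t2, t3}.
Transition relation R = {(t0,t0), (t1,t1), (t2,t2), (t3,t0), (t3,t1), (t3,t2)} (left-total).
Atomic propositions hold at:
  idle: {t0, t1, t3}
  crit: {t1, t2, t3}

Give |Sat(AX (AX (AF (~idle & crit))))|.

Sat(~idle) = {t2}
Sat(~idle & crit) = {t2}
AF (~idle & crit): least fixpoint, start Z0 = {t2}, add states with every successor in Z. Already a fixed point.
Sat(AF (~idle & crit)) = {t2}
Sat(AX (AF (~idle & crit))) = {s : every successor in {t2}} = {t2}
Sat(AX (AX (AF (~idle & crit)))) = {s : every successor in {t2}} = {t2}
|Sat(AX (AX (AF (~idle & crit))))| = |{t2}| = 1.

1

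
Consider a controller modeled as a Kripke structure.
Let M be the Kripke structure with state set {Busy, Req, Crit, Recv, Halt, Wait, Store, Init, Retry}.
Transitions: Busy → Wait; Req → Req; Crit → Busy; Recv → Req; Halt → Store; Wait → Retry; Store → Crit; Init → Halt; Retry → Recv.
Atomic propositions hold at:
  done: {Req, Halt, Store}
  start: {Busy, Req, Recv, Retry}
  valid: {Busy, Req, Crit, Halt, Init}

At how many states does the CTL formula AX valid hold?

5

Sat(AX valid) = {s : every successor in {Busy, Req, Crit, Halt, Init}} = {Req, Crit, Recv, Store, Init}
|Sat(AX valid)| = |{Req, Crit, Recv, Store, Init}| = 5.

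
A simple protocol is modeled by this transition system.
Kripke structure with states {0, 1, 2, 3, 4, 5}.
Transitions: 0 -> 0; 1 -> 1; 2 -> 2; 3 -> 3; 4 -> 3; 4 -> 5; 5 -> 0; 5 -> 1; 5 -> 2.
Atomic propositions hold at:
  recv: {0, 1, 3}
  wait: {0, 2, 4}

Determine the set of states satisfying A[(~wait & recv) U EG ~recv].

Sat(~wait) = {1, 3, 5}
Sat(~wait & recv) = {1, 3}
Sat(~recv) = {2, 4, 5}
EG ~recv: greatest fixpoint, start Z0 = {2, 4, 5}, keep only states in Sat with some successor in Z. Already a fixed point.
Sat(EG ~recv) = {2, 4, 5}
A[(~wait & recv) U EG ~recv]: least fixpoint, start Z0 = Sat(EG ~recv) = {2, 4, 5}, add states in Sat(~wait & recv) with every successor in Z. Already a fixed point.
Sat(A[(~wait & recv) U EG ~recv]) = {2, 4, 5}

{2, 4, 5}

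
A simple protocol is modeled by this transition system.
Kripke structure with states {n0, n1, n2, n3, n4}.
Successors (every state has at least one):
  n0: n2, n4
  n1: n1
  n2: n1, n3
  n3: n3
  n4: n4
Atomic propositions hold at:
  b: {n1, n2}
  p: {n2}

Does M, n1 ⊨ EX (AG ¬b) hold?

Sat(¬b) = {n0, n3, n4}
AG ¬b: greatest fixpoint, start Z0 = {n0, n3, n4}, keep only states in Sat with every successor in Z. Z1 = {n3, n4}; fixed.
Sat(AG ¬b) = {n3, n4}
Sat(EX (AG ¬b)) = {s : some successor in {n3, n4}} = {n0, n2, n3, n4}
n1 ∉ Sat(EX (AG ¬b)) = {n0, n2, n3, n4}, so the formula does not hold at n1.

No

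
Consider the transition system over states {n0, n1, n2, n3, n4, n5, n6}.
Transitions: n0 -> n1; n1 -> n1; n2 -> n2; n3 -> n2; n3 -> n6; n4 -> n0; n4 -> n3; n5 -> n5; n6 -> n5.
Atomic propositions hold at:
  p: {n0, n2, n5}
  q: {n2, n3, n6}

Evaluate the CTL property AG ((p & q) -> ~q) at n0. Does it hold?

Sat(p & q) = {n2}
Sat(~q) = {n0, n1, n4, n5}
Sat((p & q) -> ~q) = {n0, n1, n3, n4, n5, n6}
AG ((p & q) -> ~q): greatest fixpoint, start Z0 = {n0, n1, n3, n4, n5, n6}, keep only states in Sat with every successor in Z. Z1 = {n0, n1, n4, n5, n6}; Z2 = {n0, n1, n5, n6}; fixed.
Sat(AG ((p & q) -> ~q)) = {n0, n1, n5, n6}
n0 ∈ Sat(AG ((p & q) -> ~q)) = {n0, n1, n5, n6}, so the formula holds at n0.

Yes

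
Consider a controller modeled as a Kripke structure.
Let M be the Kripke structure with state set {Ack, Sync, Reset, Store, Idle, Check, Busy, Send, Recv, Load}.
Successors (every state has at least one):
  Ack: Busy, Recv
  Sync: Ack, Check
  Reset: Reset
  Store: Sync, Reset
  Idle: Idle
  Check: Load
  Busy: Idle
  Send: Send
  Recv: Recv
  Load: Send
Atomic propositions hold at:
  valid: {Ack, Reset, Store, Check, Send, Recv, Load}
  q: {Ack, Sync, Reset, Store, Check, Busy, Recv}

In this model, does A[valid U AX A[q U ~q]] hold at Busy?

Sat(~q) = {Idle, Send, Load}
A[q U ~q]: least fixpoint, start Z0 = Sat(~q) = {Idle, Send, Load}, add states in Sat(q) with every successor in Z. Z1 = {Idle, Check, Busy, Send, Load}; fixed.
Sat(A[q U ~q]) = {Idle, Check, Busy, Send, Load}
Sat(AX A[q U ~q]) = {s : every successor in {Idle, Check, Busy, Send, Load}} = {Idle, Check, Busy, Send, Load}
A[valid U AX A[q U ~q]]: least fixpoint, start Z0 = Sat(AX A[q U ~q]) = {Idle, Check, Busy, Send, Load}, add states in Sat(valid) with every successor in Z. Already a fixed point.
Sat(A[valid U AX A[q U ~q]]) = {Idle, Check, Busy, Send, Load}
Busy ∈ Sat(A[valid U AX A[q U ~q]]) = {Idle, Check, Busy, Send, Load}, so the formula holds at Busy.

Yes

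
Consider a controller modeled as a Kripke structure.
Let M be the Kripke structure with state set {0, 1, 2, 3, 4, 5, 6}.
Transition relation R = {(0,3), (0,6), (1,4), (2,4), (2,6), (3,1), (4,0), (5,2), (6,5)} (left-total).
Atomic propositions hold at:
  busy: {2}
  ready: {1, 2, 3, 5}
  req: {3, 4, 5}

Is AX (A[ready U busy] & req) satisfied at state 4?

A[ready U busy]: least fixpoint, start Z0 = Sat(busy) = {2}, add states in Sat(ready) with every successor in Z. Z1 = {2, 5}; fixed.
Sat(A[ready U busy]) = {2, 5}
Sat(A[ready U busy] & req) = {5}
Sat(AX (A[ready U busy] & req)) = {s : every successor in {5}} = {6}
4 ∉ Sat(AX (A[ready U busy] & req)) = {6}, so the formula does not hold at 4.

No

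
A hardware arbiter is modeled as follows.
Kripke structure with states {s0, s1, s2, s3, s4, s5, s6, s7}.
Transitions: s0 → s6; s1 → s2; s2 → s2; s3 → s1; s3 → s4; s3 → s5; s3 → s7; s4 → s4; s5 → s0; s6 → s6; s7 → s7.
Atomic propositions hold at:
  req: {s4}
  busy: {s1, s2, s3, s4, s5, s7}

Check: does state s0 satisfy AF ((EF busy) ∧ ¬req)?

EF busy: least fixpoint, start Z0 = {s1, s2, s3, s4, s5, s7}, add states with some successor in Z. Already a fixed point.
Sat(EF busy) = {s1, s2, s3, s4, s5, s7}
Sat(¬req) = {s0, s1, s2, s3, s5, s6, s7}
Sat((EF busy) ∧ ¬req) = {s1, s2, s3, s5, s7}
AF ((EF busy) ∧ ¬req): least fixpoint, start Z0 = {s1, s2, s3, s5, s7}, add states with every successor in Z. Already a fixed point.
Sat(AF ((EF busy) ∧ ¬req)) = {s1, s2, s3, s5, s7}
s0 ∉ Sat(AF ((EF busy) ∧ ¬req)) = {s1, s2, s3, s5, s7}, so the formula does not hold at s0.

No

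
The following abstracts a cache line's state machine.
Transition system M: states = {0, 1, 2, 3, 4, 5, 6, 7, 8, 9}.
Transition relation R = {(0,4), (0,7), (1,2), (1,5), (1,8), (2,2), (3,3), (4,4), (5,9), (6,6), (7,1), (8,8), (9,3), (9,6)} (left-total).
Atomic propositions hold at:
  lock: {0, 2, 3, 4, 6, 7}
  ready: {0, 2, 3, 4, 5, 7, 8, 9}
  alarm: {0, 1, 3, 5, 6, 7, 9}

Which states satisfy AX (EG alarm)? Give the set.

EG alarm: greatest fixpoint, start Z0 = {0, 1, 3, 5, 6, 7, 9}, keep only states in Sat with some successor in Z. Already a fixed point.
Sat(EG alarm) = {0, 1, 3, 5, 6, 7, 9}
Sat(AX (EG alarm)) = {s : every successor in {0, 1, 3, 5, 6, 7, 9}} = {3, 5, 6, 7, 9}

{3, 5, 6, 7, 9}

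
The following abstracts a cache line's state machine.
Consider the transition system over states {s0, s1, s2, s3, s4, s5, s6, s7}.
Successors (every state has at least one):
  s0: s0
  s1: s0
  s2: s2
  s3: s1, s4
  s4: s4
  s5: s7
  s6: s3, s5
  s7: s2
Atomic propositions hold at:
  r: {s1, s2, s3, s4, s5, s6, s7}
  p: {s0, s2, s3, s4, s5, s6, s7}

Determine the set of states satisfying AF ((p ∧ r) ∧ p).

Sat(p ∧ r) = {s2, s3, s4, s5, s6, s7}
Sat((p ∧ r) ∧ p) = {s2, s3, s4, s5, s6, s7}
AF ((p ∧ r) ∧ p): least fixpoint, start Z0 = {s2, s3, s4, s5, s6, s7}, add states with every successor in Z. Already a fixed point.
Sat(AF ((p ∧ r) ∧ p)) = {s2, s3, s4, s5, s6, s7}

{s2, s3, s4, s5, s6, s7}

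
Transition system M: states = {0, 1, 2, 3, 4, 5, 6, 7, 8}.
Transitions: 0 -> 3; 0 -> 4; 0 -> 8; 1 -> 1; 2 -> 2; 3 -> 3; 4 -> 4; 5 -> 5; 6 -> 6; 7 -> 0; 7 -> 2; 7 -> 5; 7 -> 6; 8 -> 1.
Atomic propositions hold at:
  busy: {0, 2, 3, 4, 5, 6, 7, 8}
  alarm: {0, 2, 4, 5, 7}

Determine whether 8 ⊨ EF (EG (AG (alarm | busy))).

Sat(alarm | busy) = {0, 2, 3, 4, 5, 6, 7, 8}
AG (alarm | busy): greatest fixpoint, start Z0 = {0, 2, 3, 4, 5, 6, 7, 8}, keep only states in Sat with every successor in Z. Z1 = {0, 2, 3, 4, 5, 6, 7}; Z2 = {2, 3, 4, 5, 6, 7}; Z3 = {2, 3, 4, 5, 6}; fixed.
Sat(AG (alarm | busy)) = {2, 3, 4, 5, 6}
EG (AG (alarm | busy)): greatest fixpoint, start Z0 = {2, 3, 4, 5, 6}, keep only states in Sat with some successor in Z. Already a fixed point.
Sat(EG (AG (alarm | busy))) = {2, 3, 4, 5, 6}
EF (EG (AG (alarm | busy))): least fixpoint, start Z0 = {2, 3, 4, 5, 6}, add states with some successor in Z. Z1 = {0, 2, 3, 4, 5, 6, 7}; fixed.
Sat(EF (EG (AG (alarm | busy)))) = {0, 2, 3, 4, 5, 6, 7}
8 ∉ Sat(EF (EG (AG (alarm | busy)))) = {0, 2, 3, 4, 5, 6, 7}, so the formula does not hold at 8.

No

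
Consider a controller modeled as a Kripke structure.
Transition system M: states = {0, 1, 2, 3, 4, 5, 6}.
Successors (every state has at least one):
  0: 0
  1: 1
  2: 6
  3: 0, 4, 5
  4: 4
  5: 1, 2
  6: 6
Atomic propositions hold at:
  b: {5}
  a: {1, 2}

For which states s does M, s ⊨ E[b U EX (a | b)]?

Sat(a | b) = {1, 2, 5}
Sat(EX (a | b)) = {s : some successor in {1, 2, 5}} = {1, 3, 5}
E[b U EX (a | b)]: least fixpoint, start Z0 = Sat(EX (a | b)) = {1, 3, 5}, add states in Sat(b) with some successor in Z. Already a fixed point.
Sat(E[b U EX (a | b)]) = {1, 3, 5}

{1, 3, 5}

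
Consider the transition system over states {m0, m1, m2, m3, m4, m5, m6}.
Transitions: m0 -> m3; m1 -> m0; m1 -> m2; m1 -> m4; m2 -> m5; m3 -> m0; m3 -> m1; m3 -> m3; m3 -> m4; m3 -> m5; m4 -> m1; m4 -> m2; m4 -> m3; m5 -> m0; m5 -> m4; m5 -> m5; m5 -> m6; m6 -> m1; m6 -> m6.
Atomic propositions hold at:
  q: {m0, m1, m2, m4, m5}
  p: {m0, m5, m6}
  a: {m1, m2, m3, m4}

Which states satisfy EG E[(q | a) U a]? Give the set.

{m0, m1, m2, m3, m4, m5}

Sat(q | a) = {m0, m1, m2, m3, m4, m5}
E[(q | a) U a]: least fixpoint, start Z0 = Sat(a) = {m1, m2, m3, m4}, add states in Sat(q | a) with some successor in Z. Z1 = {m0, m1, m2, m3, m4, m5}; fixed.
Sat(E[(q | a) U a]) = {m0, m1, m2, m3, m4, m5}
EG E[(q | a) U a]: greatest fixpoint, start Z0 = {m0, m1, m2, m3, m4, m5}, keep only states in Sat with some successor in Z. Already a fixed point.
Sat(EG E[(q | a) U a]) = {m0, m1, m2, m3, m4, m5}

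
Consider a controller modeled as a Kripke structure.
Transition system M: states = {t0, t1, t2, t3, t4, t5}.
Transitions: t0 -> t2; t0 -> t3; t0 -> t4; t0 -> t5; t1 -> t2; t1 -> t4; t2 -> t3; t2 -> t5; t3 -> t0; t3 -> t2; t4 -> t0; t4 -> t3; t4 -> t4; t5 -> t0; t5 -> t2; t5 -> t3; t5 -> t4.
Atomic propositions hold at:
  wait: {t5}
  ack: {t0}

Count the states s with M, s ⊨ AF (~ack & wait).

1

Sat(~ack) = {t1, t2, t3, t4, t5}
Sat(~ack & wait) = {t5}
AF (~ack & wait): least fixpoint, start Z0 = {t5}, add states with every successor in Z. Already a fixed point.
Sat(AF (~ack & wait)) = {t5}
|Sat(AF (~ack & wait))| = |{t5}| = 1.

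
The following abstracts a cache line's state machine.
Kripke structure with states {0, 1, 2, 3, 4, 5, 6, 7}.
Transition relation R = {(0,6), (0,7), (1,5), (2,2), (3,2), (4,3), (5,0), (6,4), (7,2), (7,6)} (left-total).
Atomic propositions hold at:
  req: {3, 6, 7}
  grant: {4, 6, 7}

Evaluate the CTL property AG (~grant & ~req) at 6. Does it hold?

Sat(~grant) = {0, 1, 2, 3, 5}
Sat(~req) = {0, 1, 2, 4, 5}
Sat(~grant & ~req) = {0, 1, 2, 5}
AG (~grant & ~req): greatest fixpoint, start Z0 = {0, 1, 2, 5}, keep only states in Sat with every successor in Z. Z1 = {1, 2, 5}; Z2 = {1, 2}; Z3 = {2}; fixed.
Sat(AG (~grant & ~req)) = {2}
6 ∉ Sat(AG (~grant & ~req)) = {2}, so the formula does not hold at 6.

No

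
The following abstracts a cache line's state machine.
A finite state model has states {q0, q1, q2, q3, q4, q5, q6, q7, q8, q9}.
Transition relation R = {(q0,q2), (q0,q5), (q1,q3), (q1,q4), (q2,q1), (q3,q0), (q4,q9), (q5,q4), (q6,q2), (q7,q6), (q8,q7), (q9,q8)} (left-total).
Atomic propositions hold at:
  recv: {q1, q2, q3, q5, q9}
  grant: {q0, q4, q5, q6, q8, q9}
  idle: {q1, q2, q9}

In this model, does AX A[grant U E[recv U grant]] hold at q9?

E[recv U grant]: least fixpoint, start Z0 = Sat(grant) = {q0, q4, q5, q6, q8, q9}, add states in Sat(recv) with some successor in Z. Z1 = {q0, q1, q3, q4, q5, q6, q8, q9}; Z2 = {q0, q1, q2, q3, q4, q5, q6, q8, q9}; fixed.
Sat(E[recv U grant]) = {q0, q1, q2, q3, q4, q5, q6, q8, q9}
A[grant U E[recv U grant]]: least fixpoint, start Z0 = Sat(E[recv U grant]) = {q0, q1, q2, q3, q4, q5, q6, q8, q9}, add states in Sat(grant) with every successor in Z. Already a fixed point.
Sat(A[grant U E[recv U grant]]) = {q0, q1, q2, q3, q4, q5, q6, q8, q9}
Sat(AX A[grant U E[recv U grant]]) = {s : every successor in {q0, q1, q2, q3, q4, q5, q6, q8, q9}} = {q0, q1, q2, q3, q4, q5, q6, q7, q9}
q9 ∈ Sat(AX A[grant U E[recv U grant]]) = {q0, q1, q2, q3, q4, q5, q6, q7, q9}, so the formula holds at q9.

Yes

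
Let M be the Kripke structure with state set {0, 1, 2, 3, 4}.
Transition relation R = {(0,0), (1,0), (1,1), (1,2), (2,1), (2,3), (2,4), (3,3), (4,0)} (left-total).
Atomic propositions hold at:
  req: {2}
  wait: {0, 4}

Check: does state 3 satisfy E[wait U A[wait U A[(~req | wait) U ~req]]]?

Sat(~req) = {0, 1, 3, 4}
Sat(~req | wait) = {0, 1, 3, 4}
A[(~req | wait) U ~req]: least fixpoint, start Z0 = Sat(~req) = {0, 1, 3, 4}, add states in Sat(~req | wait) with every successor in Z. Already a fixed point.
Sat(A[(~req | wait) U ~req]) = {0, 1, 3, 4}
A[wait U A[(~req | wait) U ~req]]: least fixpoint, start Z0 = Sat(A[(~req | wait) U ~req]) = {0, 1, 3, 4}, add states in Sat(wait) with every successor in Z. Already a fixed point.
Sat(A[wait U A[(~req | wait) U ~req]]) = {0, 1, 3, 4}
E[wait U A[wait U A[(~req | wait) U ~req]]]: least fixpoint, start Z0 = Sat(A[wait U A[(~req | wait) U ~req]]) = {0, 1, 3, 4}, add states in Sat(wait) with some successor in Z. Already a fixed point.
Sat(E[wait U A[wait U A[(~req | wait) U ~req]]]) = {0, 1, 3, 4}
3 ∈ Sat(E[wait U A[wait U A[(~req | wait) U ~req]]]) = {0, 1, 3, 4}, so the formula holds at 3.

Yes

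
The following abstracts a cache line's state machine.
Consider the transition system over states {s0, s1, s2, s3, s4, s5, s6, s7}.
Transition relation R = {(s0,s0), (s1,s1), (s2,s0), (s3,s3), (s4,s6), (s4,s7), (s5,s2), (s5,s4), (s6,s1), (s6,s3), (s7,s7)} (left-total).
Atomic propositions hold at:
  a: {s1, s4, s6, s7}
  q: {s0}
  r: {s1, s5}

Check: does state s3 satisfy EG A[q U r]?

No

A[q U r]: least fixpoint, start Z0 = Sat(r) = {s1, s5}, add states in Sat(q) with every successor in Z. Already a fixed point.
Sat(A[q U r]) = {s1, s5}
EG A[q U r]: greatest fixpoint, start Z0 = {s1, s5}, keep only states in Sat with some successor in Z. Z1 = {s1}; fixed.
Sat(EG A[q U r]) = {s1}
s3 ∉ Sat(EG A[q U r]) = {s1}, so the formula does not hold at s3.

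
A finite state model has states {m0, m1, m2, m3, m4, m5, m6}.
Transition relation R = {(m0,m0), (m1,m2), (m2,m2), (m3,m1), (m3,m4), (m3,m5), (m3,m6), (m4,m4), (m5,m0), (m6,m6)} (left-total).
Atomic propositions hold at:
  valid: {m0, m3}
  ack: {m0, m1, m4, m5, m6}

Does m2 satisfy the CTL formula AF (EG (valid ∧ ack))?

Sat(valid ∧ ack) = {m0}
EG (valid ∧ ack): greatest fixpoint, start Z0 = {m0}, keep only states in Sat with some successor in Z. Already a fixed point.
Sat(EG (valid ∧ ack)) = {m0}
AF (EG (valid ∧ ack)): least fixpoint, start Z0 = {m0}, add states with every successor in Z. Z1 = {m0, m5}; fixed.
Sat(AF (EG (valid ∧ ack))) = {m0, m5}
m2 ∉ Sat(AF (EG (valid ∧ ack))) = {m0, m5}, so the formula does not hold at m2.

No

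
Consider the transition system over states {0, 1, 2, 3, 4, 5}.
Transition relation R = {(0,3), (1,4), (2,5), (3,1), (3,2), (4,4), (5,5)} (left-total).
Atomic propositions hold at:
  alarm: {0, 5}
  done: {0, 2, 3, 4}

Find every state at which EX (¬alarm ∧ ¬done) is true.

Sat(¬alarm) = {1, 2, 3, 4}
Sat(¬done) = {1, 5}
Sat(¬alarm ∧ ¬done) = {1}
Sat(EX (¬alarm ∧ ¬done)) = {s : some successor in {1}} = {3}

{3}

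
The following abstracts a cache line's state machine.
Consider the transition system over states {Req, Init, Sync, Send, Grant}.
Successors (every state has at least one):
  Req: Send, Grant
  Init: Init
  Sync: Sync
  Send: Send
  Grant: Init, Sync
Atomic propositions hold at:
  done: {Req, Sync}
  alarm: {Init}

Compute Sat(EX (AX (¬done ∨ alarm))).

Sat(¬done) = {Init, Send, Grant}
Sat(¬done ∨ alarm) = {Init, Send, Grant}
Sat(AX (¬done ∨ alarm)) = {s : every successor in {Init, Send, Grant}} = {Req, Init, Send}
Sat(EX (AX (¬done ∨ alarm))) = {s : some successor in {Req, Init, Send}} = {Req, Init, Send, Grant}

{Req, Init, Send, Grant}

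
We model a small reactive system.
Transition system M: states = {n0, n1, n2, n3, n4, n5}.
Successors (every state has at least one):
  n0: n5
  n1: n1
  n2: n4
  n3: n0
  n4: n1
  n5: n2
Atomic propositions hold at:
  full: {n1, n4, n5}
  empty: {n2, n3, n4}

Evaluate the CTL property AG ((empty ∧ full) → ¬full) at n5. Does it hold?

Sat(empty ∧ full) = {n4}
Sat(¬full) = {n0, n2, n3}
Sat((empty ∧ full) → ¬full) = {n0, n1, n2, n3, n5}
AG ((empty ∧ full) → ¬full): greatest fixpoint, start Z0 = {n0, n1, n2, n3, n5}, keep only states in Sat with every successor in Z. Z1 = {n0, n1, n3, n5}; Z2 = {n0, n1, n3}; Z3 = {n1, n3}; Z4 = {n1}; fixed.
Sat(AG ((empty ∧ full) → ¬full)) = {n1}
n5 ∉ Sat(AG ((empty ∧ full) → ¬full)) = {n1}, so the formula does not hold at n5.

No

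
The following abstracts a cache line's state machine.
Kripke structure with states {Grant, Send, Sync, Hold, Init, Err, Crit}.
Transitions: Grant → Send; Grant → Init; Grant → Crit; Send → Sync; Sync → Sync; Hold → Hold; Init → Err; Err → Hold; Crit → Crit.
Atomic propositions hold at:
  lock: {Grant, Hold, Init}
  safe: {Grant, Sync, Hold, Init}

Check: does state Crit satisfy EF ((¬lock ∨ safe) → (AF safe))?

No

Sat(¬lock) = {Send, Sync, Err, Crit}
Sat(¬lock ∨ safe) = {Grant, Send, Sync, Hold, Init, Err, Crit}
AF safe: least fixpoint, start Z0 = {Grant, Sync, Hold, Init}, add states with every successor in Z. Z1 = {Grant, Send, Sync, Hold, Init, Err}; fixed.
Sat(AF safe) = {Grant, Send, Sync, Hold, Init, Err}
Sat((¬lock ∨ safe) → (AF safe)) = {Grant, Send, Sync, Hold, Init, Err}
EF ((¬lock ∨ safe) → (AF safe)): least fixpoint, start Z0 = {Grant, Send, Sync, Hold, Init, Err}, add states with some successor in Z. Already a fixed point.
Sat(EF ((¬lock ∨ safe) → (AF safe))) = {Grant, Send, Sync, Hold, Init, Err}
Crit ∉ Sat(EF ((¬lock ∨ safe) → (AF safe))) = {Grant, Send, Sync, Hold, Init, Err}, so the formula does not hold at Crit.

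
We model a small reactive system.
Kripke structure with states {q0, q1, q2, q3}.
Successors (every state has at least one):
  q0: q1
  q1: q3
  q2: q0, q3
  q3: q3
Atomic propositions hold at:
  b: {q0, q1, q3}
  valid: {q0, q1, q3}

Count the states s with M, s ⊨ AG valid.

3

AG valid: greatest fixpoint, start Z0 = {q0, q1, q3}, keep only states in Sat with every successor in Z. Already a fixed point.
Sat(AG valid) = {q0, q1, q3}
|Sat(AG valid)| = |{q0, q1, q3}| = 3.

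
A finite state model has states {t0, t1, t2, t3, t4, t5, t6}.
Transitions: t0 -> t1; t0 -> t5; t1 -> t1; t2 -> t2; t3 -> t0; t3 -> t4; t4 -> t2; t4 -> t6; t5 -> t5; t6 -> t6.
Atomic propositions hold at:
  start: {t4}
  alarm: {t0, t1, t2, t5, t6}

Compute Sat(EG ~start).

Sat(~start) = {t0, t1, t2, t3, t5, t6}
EG ~start: greatest fixpoint, start Z0 = {t0, t1, t2, t3, t5, t6}, keep only states in Sat with some successor in Z. Already a fixed point.
Sat(EG ~start) = {t0, t1, t2, t3, t5, t6}

{t0, t1, t2, t3, t5, t6}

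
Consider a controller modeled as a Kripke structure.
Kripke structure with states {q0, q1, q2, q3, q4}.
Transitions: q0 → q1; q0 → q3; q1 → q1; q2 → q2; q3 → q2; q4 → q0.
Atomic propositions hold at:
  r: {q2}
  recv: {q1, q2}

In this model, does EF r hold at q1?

EF r: least fixpoint, start Z0 = {q2}, add states with some successor in Z. Z1 = {q2, q3}; Z2 = {q0, q2, q3}; Z3 = {q0, q2, q3, q4}; fixed.
Sat(EF r) = {q0, q2, q3, q4}
q1 ∉ Sat(EF r) = {q0, q2, q3, q4}, so the formula does not hold at q1.

No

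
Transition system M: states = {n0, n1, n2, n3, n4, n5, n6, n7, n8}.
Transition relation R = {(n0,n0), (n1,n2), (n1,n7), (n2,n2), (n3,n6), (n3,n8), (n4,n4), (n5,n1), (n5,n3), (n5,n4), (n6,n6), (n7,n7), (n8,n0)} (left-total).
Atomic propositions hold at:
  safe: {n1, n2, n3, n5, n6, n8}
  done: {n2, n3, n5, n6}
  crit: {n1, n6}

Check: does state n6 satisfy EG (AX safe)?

Sat(AX safe) = {s : every successor in {n1, n2, n3, n5, n6, n8}} = {n2, n3, n6}
EG (AX safe): greatest fixpoint, start Z0 = {n2, n3, n6}, keep only states in Sat with some successor in Z. Already a fixed point.
Sat(EG (AX safe)) = {n2, n3, n6}
n6 ∈ Sat(EG (AX safe)) = {n2, n3, n6}, so the formula holds at n6.

Yes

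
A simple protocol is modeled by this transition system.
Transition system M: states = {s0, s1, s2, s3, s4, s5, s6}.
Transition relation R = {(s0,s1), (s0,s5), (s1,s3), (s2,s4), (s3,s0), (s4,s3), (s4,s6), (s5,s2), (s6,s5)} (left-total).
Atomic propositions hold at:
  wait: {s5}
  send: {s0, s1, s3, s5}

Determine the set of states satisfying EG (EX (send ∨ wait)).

{s0, s1, s3, s4}

Sat(send ∨ wait) = {s0, s1, s3, s5}
Sat(EX (send ∨ wait)) = {s : some successor in {s0, s1, s3, s5}} = {s0, s1, s3, s4, s6}
EG (EX (send ∨ wait)): greatest fixpoint, start Z0 = {s0, s1, s3, s4, s6}, keep only states in Sat with some successor in Z. Z1 = {s0, s1, s3, s4}; fixed.
Sat(EG (EX (send ∨ wait))) = {s0, s1, s3, s4}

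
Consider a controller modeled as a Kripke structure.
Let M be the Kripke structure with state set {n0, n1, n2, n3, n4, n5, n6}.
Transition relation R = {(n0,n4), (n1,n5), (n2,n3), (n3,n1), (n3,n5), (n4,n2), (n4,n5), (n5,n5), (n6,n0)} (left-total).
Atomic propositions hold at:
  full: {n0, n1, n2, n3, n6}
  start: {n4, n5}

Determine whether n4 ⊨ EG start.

Yes

EG start: greatest fixpoint, start Z0 = {n4, n5}, keep only states in Sat with some successor in Z. Already a fixed point.
Sat(EG start) = {n4, n5}
n4 ∈ Sat(EG start) = {n4, n5}, so the formula holds at n4.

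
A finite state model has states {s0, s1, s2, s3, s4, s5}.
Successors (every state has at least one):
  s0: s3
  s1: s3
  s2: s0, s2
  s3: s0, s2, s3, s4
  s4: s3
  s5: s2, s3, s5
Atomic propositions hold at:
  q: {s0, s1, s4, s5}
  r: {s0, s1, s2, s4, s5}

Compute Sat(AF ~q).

{s0, s1, s2, s3, s4}

Sat(~q) = {s2, s3}
AF ~q: least fixpoint, start Z0 = {s2, s3}, add states with every successor in Z. Z1 = {s0, s1, s2, s3, s4}; fixed.
Sat(AF ~q) = {s0, s1, s2, s3, s4}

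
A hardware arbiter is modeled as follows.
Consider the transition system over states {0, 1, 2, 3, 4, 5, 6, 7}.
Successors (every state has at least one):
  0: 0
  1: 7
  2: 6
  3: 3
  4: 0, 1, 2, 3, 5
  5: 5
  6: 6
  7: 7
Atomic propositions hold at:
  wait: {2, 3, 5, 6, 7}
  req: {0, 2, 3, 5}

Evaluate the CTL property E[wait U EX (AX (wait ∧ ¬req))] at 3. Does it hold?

No

Sat(¬req) = {1, 4, 6, 7}
Sat(wait ∧ ¬req) = {6, 7}
Sat(AX (wait ∧ ¬req)) = {s : every successor in {6, 7}} = {1, 2, 6, 7}
Sat(EX (AX (wait ∧ ¬req))) = {s : some successor in {1, 2, 6, 7}} = {1, 2, 4, 6, 7}
E[wait U EX (AX (wait ∧ ¬req))]: least fixpoint, start Z0 = Sat(EX (AX (wait ∧ ¬req))) = {1, 2, 4, 6, 7}, add states in Sat(wait) with some successor in Z. Already a fixed point.
Sat(E[wait U EX (AX (wait ∧ ¬req))]) = {1, 2, 4, 6, 7}
3 ∉ Sat(E[wait U EX (AX (wait ∧ ¬req))]) = {1, 2, 4, 6, 7}, so the formula does not hold at 3.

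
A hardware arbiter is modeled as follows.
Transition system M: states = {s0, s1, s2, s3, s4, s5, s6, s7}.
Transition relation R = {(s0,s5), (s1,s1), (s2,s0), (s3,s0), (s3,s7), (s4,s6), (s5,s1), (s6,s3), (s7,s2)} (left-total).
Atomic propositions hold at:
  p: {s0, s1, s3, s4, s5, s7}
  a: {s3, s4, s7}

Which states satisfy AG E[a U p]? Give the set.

{s0, s1, s5}

E[a U p]: least fixpoint, start Z0 = Sat(p) = {s0, s1, s3, s4, s5, s7}, add states in Sat(a) with some successor in Z. Already a fixed point.
Sat(E[a U p]) = {s0, s1, s3, s4, s5, s7}
AG E[a U p]: greatest fixpoint, start Z0 = {s0, s1, s3, s4, s5, s7}, keep only states in Sat with every successor in Z. Z1 = {s0, s1, s3, s5}; Z2 = {s0, s1, s5}; fixed.
Sat(AG E[a U p]) = {s0, s1, s5}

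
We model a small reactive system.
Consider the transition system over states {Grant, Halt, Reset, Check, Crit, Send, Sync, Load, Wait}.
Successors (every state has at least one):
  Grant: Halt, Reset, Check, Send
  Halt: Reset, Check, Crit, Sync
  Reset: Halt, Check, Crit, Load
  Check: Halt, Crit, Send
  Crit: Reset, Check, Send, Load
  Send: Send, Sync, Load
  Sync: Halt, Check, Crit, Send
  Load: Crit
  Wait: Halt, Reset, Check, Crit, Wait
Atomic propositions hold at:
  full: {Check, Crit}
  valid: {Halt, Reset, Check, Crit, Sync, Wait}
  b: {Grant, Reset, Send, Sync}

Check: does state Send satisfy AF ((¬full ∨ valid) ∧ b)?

Sat(¬full) = {Grant, Halt, Reset, Send, Sync, Load, Wait}
Sat(¬full ∨ valid) = {Grant, Halt, Reset, Check, Crit, Send, Sync, Load, Wait}
Sat((¬full ∨ valid) ∧ b) = {Grant, Reset, Send, Sync}
AF ((¬full ∨ valid) ∧ b): least fixpoint, start Z0 = {Grant, Reset, Send, Sync}, add states with every successor in Z. Already a fixed point.
Sat(AF ((¬full ∨ valid) ∧ b)) = {Grant, Reset, Send, Sync}
Send ∈ Sat(AF ((¬full ∨ valid) ∧ b)) = {Grant, Reset, Send, Sync}, so the formula holds at Send.

Yes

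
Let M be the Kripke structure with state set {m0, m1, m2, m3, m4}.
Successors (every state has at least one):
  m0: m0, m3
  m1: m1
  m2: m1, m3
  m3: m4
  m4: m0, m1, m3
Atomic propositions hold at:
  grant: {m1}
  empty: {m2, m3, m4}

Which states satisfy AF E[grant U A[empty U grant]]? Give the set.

A[empty U grant]: least fixpoint, start Z0 = Sat(grant) = {m1}, add states in Sat(empty) with every successor in Z. Already a fixed point.
Sat(A[empty U grant]) = {m1}
E[grant U A[empty U grant]]: least fixpoint, start Z0 = Sat(A[empty U grant]) = {m1}, add states in Sat(grant) with some successor in Z. Already a fixed point.
Sat(E[grant U A[empty U grant]]) = {m1}
AF E[grant U A[empty U grant]]: least fixpoint, start Z0 = {m1}, add states with every successor in Z. Already a fixed point.
Sat(AF E[grant U A[empty U grant]]) = {m1}

{m1}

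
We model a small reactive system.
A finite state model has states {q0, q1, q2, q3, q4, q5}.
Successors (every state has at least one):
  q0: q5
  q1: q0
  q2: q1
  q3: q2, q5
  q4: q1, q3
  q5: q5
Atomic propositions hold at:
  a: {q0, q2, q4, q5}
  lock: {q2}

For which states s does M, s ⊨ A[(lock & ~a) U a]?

Sat(~a) = {q1, q3}
Sat(lock & ~a) = ∅
A[(lock & ~a) U a]: least fixpoint, start Z0 = Sat(a) = {q0, q2, q4, q5}, add states in Sat(lock & ~a) with every successor in Z. Already a fixed point.
Sat(A[(lock & ~a) U a]) = {q0, q2, q4, q5}

{q0, q2, q4, q5}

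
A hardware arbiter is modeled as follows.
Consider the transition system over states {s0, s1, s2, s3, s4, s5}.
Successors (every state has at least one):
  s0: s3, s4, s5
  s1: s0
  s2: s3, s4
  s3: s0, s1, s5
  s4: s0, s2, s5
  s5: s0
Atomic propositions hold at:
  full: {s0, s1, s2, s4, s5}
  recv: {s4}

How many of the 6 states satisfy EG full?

EG full: greatest fixpoint, start Z0 = {s0, s1, s2, s4, s5}, keep only states in Sat with some successor in Z. Already a fixed point.
Sat(EG full) = {s0, s1, s2, s4, s5}
|Sat(EG full)| = |{s0, s1, s2, s4, s5}| = 5.

5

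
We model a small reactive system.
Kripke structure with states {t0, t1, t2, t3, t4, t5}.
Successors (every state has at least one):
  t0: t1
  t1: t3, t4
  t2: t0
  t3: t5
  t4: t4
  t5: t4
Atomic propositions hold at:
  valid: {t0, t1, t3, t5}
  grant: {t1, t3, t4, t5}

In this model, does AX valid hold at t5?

No

Sat(AX valid) = {s : every successor in {t0, t1, t3, t5}} = {t0, t2, t3}
t5 ∉ Sat(AX valid) = {t0, t2, t3}, so the formula does not hold at t5.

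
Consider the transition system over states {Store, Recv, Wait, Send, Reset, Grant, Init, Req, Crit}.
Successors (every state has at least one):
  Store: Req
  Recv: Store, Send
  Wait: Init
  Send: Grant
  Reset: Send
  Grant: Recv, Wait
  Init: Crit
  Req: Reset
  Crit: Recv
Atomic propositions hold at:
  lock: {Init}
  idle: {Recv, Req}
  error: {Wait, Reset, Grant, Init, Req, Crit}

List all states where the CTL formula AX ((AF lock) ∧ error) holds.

{Wait}

AF lock: least fixpoint, start Z0 = {Init}, add states with every successor in Z. Z1 = {Wait, Init}; fixed.
Sat(AF lock) = {Wait, Init}
Sat((AF lock) ∧ error) = {Wait, Init}
Sat(AX ((AF lock) ∧ error)) = {s : every successor in {Wait, Init}} = {Wait}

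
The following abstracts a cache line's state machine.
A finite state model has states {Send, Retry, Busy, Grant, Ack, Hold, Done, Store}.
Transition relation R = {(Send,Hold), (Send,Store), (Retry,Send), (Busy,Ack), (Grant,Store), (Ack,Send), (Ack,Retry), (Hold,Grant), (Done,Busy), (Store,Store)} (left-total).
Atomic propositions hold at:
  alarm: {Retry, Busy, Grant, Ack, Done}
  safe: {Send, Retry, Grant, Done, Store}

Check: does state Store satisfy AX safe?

Sat(AX safe) = {s : every successor in {Send, Retry, Grant, Done, Store}} = {Retry, Grant, Ack, Hold, Store}
Store ∈ Sat(AX safe) = {Retry, Grant, Ack, Hold, Store}, so the formula holds at Store.

Yes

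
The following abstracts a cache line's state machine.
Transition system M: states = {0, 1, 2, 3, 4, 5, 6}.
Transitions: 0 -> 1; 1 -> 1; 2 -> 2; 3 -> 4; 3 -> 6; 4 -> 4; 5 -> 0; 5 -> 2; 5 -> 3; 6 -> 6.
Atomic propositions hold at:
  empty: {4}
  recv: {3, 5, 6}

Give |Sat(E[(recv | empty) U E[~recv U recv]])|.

3

Sat(recv | empty) = {3, 4, 5, 6}
Sat(~recv) = {0, 1, 2, 4}
E[~recv U recv]: least fixpoint, start Z0 = Sat(recv) = {3, 5, 6}, add states in Sat(~recv) with some successor in Z. Already a fixed point.
Sat(E[~recv U recv]) = {3, 5, 6}
E[(recv | empty) U E[~recv U recv]]: least fixpoint, start Z0 = Sat(E[~recv U recv]) = {3, 5, 6}, add states in Sat(recv | empty) with some successor in Z. Already a fixed point.
Sat(E[(recv | empty) U E[~recv U recv]]) = {3, 5, 6}
|Sat(E[(recv | empty) U E[~recv U recv]])| = |{3, 5, 6}| = 3.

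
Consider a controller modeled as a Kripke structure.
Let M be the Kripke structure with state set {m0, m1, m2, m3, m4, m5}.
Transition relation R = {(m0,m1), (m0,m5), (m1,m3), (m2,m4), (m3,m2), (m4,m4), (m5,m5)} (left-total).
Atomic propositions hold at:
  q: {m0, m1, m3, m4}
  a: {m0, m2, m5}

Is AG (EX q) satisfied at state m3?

No

Sat(EX q) = {s : some successor in {m0, m1, m3, m4}} = {m0, m1, m2, m4}
AG (EX q): greatest fixpoint, start Z0 = {m0, m1, m2, m4}, keep only states in Sat with every successor in Z. Z1 = {m2, m4}; fixed.
Sat(AG (EX q)) = {m2, m4}
m3 ∉ Sat(AG (EX q)) = {m2, m4}, so the formula does not hold at m3.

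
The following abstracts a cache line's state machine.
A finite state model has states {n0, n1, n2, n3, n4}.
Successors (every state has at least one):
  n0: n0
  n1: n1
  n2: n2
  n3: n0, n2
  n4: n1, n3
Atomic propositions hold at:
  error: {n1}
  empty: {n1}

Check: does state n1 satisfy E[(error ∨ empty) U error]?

Sat(error ∨ empty) = {n1}
E[(error ∨ empty) U error]: least fixpoint, start Z0 = Sat(error) = {n1}, add states in Sat(error ∨ empty) with some successor in Z. Already a fixed point.
Sat(E[(error ∨ empty) U error]) = {n1}
n1 ∈ Sat(E[(error ∨ empty) U error]) = {n1}, so the formula holds at n1.

Yes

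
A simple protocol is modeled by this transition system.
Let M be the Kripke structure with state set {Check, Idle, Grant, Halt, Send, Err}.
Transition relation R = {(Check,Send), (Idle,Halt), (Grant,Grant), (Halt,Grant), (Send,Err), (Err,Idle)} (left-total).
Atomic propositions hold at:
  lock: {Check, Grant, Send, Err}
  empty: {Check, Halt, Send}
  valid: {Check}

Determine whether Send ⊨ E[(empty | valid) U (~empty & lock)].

Yes

Sat(empty | valid) = {Check, Halt, Send}
Sat(~empty) = {Idle, Grant, Err}
Sat(~empty & lock) = {Grant, Err}
E[(empty | valid) U (~empty & lock)]: least fixpoint, start Z0 = Sat((~empty & lock)) = {Grant, Err}, add states in Sat(empty | valid) with some successor in Z. Z1 = {Grant, Halt, Send, Err}; Z2 = {Check, Grant, Halt, Send, Err}; fixed.
Sat(E[(empty | valid) U (~empty & lock)]) = {Check, Grant, Halt, Send, Err}
Send ∈ Sat(E[(empty | valid) U (~empty & lock)]) = {Check, Grant, Halt, Send, Err}, so the formula holds at Send.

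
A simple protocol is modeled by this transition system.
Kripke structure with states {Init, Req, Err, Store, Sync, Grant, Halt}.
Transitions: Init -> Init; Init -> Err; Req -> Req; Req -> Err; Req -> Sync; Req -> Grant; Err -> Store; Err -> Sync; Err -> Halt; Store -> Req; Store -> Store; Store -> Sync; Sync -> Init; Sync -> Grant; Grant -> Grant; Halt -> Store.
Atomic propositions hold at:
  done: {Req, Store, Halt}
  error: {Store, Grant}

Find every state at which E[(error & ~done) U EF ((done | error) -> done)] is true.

Sat(~done) = {Init, Err, Sync, Grant}
Sat(error & ~done) = {Grant}
Sat(done | error) = {Req, Store, Grant, Halt}
Sat((done | error) -> done) = {Init, Req, Err, Store, Sync, Halt}
EF ((done | error) -> done): least fixpoint, start Z0 = {Init, Req, Err, Store, Sync, Halt}, add states with some successor in Z. Already a fixed point.
Sat(EF ((done | error) -> done)) = {Init, Req, Err, Store, Sync, Halt}
E[(error & ~done) U EF ((done | error) -> done)]: least fixpoint, start Z0 = Sat(EF ((done | error) -> done)) = {Init, Req, Err, Store, Sync, Halt}, add states in Sat(error & ~done) with some successor in Z. Already a fixed point.
Sat(E[(error & ~done) U EF ((done | error) -> done)]) = {Init, Req, Err, Store, Sync, Halt}

{Init, Req, Err, Store, Sync, Halt}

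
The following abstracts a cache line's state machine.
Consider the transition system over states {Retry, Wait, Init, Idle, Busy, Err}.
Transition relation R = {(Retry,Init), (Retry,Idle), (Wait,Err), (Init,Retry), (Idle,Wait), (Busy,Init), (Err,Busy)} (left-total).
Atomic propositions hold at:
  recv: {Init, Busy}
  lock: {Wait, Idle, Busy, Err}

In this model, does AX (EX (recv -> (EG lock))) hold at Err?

EG lock: greatest fixpoint, start Z0 = {Wait, Idle, Busy, Err}, keep only states in Sat with some successor in Z. Z1 = {Wait, Idle, Err}; Z2 = {Wait, Idle}; Z3 = {Idle}; Z4 = ∅; fixed.
Sat(EG lock) = ∅
Sat(recv -> (EG lock)) = {Retry, Wait, Idle, Err}
Sat(EX (recv -> (EG lock))) = {s : some successor in {Retry, Wait, Idle, Err}} = {Retry, Wait, Init, Idle}
Sat(AX (EX (recv -> (EG lock)))) = {s : every successor in {Retry, Wait, Init, Idle}} = {Retry, Init, Idle, Busy}
Err ∉ Sat(AX (EX (recv -> (EG lock)))) = {Retry, Init, Idle, Busy}, so the formula does not hold at Err.

No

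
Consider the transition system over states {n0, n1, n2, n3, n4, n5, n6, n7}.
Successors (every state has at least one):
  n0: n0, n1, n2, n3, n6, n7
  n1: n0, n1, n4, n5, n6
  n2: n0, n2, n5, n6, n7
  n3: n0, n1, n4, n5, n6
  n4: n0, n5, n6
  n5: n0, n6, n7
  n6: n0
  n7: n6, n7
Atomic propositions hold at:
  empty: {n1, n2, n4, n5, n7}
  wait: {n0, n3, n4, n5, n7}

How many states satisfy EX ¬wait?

Sat(¬wait) = {n1, n2, n6}
Sat(EX ¬wait) = {s : some successor in {n1, n2, n6}} = {n0, n1, n2, n3, n4, n5, n7}
|Sat(EX ¬wait)| = |{n0, n1, n2, n3, n4, n5, n7}| = 7.

7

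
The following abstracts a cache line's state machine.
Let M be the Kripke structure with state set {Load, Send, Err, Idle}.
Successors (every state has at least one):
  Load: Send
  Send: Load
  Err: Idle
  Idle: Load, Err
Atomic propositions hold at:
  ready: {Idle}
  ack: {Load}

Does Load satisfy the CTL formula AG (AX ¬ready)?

Sat(¬ready) = {Load, Send, Err}
Sat(AX ¬ready) = {s : every successor in {Load, Send, Err}} = {Load, Send, Idle}
AG (AX ¬ready): greatest fixpoint, start Z0 = {Load, Send, Idle}, keep only states in Sat with every successor in Z. Z1 = {Load, Send}; fixed.
Sat(AG (AX ¬ready)) = {Load, Send}
Load ∈ Sat(AG (AX ¬ready)) = {Load, Send}, so the formula holds at Load.

Yes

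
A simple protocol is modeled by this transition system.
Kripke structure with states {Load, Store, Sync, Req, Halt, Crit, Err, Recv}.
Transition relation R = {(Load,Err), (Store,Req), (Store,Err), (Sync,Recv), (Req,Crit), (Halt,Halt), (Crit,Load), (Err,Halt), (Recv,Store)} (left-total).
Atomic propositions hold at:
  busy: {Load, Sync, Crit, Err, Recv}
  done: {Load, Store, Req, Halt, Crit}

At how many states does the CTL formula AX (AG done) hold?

AG done: greatest fixpoint, start Z0 = {Load, Store, Req, Halt, Crit}, keep only states in Sat with every successor in Z. Z1 = {Req, Halt, Crit}; Z2 = {Req, Halt}; Z3 = {Halt}; fixed.
Sat(AG done) = {Halt}
Sat(AX (AG done)) = {s : every successor in {Halt}} = {Halt, Err}
|Sat(AX (AG done))| = |{Halt, Err}| = 2.

2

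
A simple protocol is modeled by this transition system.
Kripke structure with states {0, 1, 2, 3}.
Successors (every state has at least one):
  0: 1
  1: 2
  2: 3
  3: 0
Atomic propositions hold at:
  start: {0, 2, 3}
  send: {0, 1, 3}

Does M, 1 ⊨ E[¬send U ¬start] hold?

Sat(¬send) = {2}
Sat(¬start) = {1}
E[¬send U ¬start]: least fixpoint, start Z0 = Sat(¬start) = {1}, add states in Sat(¬send) with some successor in Z. Already a fixed point.
Sat(E[¬send U ¬start]) = {1}
1 ∈ Sat(E[¬send U ¬start]) = {1}, so the formula holds at 1.

Yes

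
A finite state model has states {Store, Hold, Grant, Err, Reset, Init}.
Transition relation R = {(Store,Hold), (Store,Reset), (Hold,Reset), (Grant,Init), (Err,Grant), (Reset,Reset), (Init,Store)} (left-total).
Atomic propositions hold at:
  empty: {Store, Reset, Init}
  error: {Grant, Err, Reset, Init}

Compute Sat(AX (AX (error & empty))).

{Store, Hold, Err, Reset}

Sat(error & empty) = {Reset, Init}
Sat(AX (error & empty)) = {s : every successor in {Reset, Init}} = {Hold, Grant, Reset}
Sat(AX (AX (error & empty))) = {s : every successor in {Hold, Grant, Reset}} = {Store, Hold, Err, Reset}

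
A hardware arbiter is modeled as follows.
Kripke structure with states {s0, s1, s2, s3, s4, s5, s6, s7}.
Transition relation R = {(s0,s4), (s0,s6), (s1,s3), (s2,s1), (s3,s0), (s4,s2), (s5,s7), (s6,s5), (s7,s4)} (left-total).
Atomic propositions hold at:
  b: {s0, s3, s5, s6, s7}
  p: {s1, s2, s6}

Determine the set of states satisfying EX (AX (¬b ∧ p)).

Sat(¬b) = {s1, s2, s4}
Sat(¬b ∧ p) = {s1, s2}
Sat(AX (¬b ∧ p)) = {s : every successor in {s1, s2}} = {s2, s4}
Sat(EX (AX (¬b ∧ p))) = {s : some successor in {s2, s4}} = {s0, s4, s7}

{s0, s4, s7}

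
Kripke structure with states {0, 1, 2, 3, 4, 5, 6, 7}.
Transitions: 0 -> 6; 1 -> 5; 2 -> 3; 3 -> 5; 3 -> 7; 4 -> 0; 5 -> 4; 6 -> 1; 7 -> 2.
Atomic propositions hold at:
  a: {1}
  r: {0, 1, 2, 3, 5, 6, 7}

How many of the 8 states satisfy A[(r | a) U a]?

3

Sat(r | a) = {0, 1, 2, 3, 5, 6, 7}
A[(r | a) U a]: least fixpoint, start Z0 = Sat(a) = {1}, add states in Sat(r | a) with every successor in Z. Z1 = {1, 6}; Z2 = {0, 1, 6}; fixed.
Sat(A[(r | a) U a]) = {0, 1, 6}
|Sat(A[(r | a) U a])| = |{0, 1, 6}| = 3.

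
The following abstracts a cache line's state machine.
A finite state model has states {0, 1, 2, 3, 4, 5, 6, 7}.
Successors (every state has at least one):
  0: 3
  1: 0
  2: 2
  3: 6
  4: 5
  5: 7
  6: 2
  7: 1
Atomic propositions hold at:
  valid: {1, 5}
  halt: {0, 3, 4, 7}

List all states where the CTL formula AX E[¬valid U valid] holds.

{4, 5, 7}

Sat(¬valid) = {0, 2, 3, 4, 6, 7}
E[¬valid U valid]: least fixpoint, start Z0 = Sat(valid) = {1, 5}, add states in Sat(¬valid) with some successor in Z. Z1 = {1, 4, 5, 7}; fixed.
Sat(E[¬valid U valid]) = {1, 4, 5, 7}
Sat(AX E[¬valid U valid]) = {s : every successor in {1, 4, 5, 7}} = {4, 5, 7}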